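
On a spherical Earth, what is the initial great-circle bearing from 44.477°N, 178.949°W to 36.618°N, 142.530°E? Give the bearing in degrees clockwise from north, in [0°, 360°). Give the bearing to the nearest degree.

Δλ = 142.530 − -178.949 = 321.479°; wrapped into (−180°, 180°]: -38.521°.
θ = atan2( sin Δλ · cos φ₂ , cos φ₁ · sin φ₂ − sin φ₁ · cos φ₂ · cos Δλ )
  = atan2(-0.49988, -0.01436) = -91.645° → normalised to [0°, 360°): 268.355°.

268°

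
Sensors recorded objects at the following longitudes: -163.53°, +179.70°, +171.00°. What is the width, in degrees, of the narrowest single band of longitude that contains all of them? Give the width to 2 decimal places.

25.47°

Sort the longitudes: -163.53°, +171.00°, +179.70°.
Eastward gaps between consecutive values (wrapping around): 334.53°, 8.70°, 16.77°.
Largest gap = 334.53° ⇒ minimal covering band is its complement: 360° − 334.53° = 25.47°.
Band runs from +171.00° eastward to -163.53°, crossing the antimeridian.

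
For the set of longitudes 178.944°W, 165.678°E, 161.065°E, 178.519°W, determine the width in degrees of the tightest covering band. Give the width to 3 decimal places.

20.416°

Sort the longitudes: -178.944°, -178.519°, +161.065°, +165.678°.
Eastward gaps between consecutive values (wrapping around): 0.425°, 339.584°, 4.613°, 15.378°.
Largest gap = 339.584° ⇒ minimal covering band is its complement: 360° − 339.584° = 20.416°.
Band runs from +161.065° eastward to -178.519°, crossing the antimeridian.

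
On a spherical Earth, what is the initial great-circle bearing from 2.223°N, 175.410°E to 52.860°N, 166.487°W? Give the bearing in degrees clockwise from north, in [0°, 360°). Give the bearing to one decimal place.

13.6°

Δλ = -166.487 − 175.410 = -341.897°; wrapped into (−180°, 180°]: 18.103°.
θ = atan2( sin Δλ · cos φ₂ , cos φ₁ · sin φ₂ − sin φ₁ · cos φ₂ · cos Δλ )
  = atan2(0.18761, 0.77430) = 13.620° → normalised to [0°, 360°): 13.620°.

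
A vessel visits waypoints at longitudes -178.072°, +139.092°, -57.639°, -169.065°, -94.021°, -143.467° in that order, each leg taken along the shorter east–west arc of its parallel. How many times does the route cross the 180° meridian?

2

Leg 1: -178.072° → +139.092°, shortest Δλ = -42.836° (west) — crosses 180°.
Leg 2: +139.092° → -57.639°, shortest Δλ = 163.269° (east) — crosses 180°.
Leg 3: -57.639° → -169.065°, shortest Δλ = -111.426° (west) — does not cross 180°.
Leg 4: -169.065° → -94.021°, shortest Δλ = 75.044° (east) — does not cross 180°.
Leg 5: -94.021° → -143.467°, shortest Δλ = -49.446° (west) — does not cross 180°.
Total crossings: 2.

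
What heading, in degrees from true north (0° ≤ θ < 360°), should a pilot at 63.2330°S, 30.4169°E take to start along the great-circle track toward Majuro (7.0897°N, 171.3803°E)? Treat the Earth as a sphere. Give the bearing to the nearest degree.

135°

Δλ = 171.3803 − 30.4169 = 140.9634°.
θ = atan2( sin Δλ · cos φ₂ , cos φ₁ · sin φ₂ − sin φ₁ · cos φ₂ · cos Δλ )
  = atan2(0.62500, -0.63262) = 135.347° → normalised to [0°, 360°): 135.347°.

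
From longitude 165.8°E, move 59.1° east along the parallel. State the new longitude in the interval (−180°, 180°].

135.1°W

Start at +165.8°; shift +59.1° → +224.9°.
+224.9° lies outside (−180°, 180°]; subtract 360° → -135.1°.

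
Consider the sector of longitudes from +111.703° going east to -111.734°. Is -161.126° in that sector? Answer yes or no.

Band width going east from +111.703° to -111.734°: ((-111.734 − 111.703) mod 360) = 136.563°.
Offset of -161.126° east of the west edge: ((-161.126 − 111.703) mod 360) = 87.171°.
87.171° ≤ 136.563° ⇒ inside.

Yes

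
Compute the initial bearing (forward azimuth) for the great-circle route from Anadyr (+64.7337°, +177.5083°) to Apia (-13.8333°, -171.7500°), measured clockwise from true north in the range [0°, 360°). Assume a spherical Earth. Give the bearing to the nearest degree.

169°

Δλ = -171.7500 − 177.5083 = -349.2583°; wrapped into (−180°, 180°]: 10.7417°.
θ = atan2( sin Δλ · cos φ₂ , cos φ₁ · sin φ₂ − sin φ₁ · cos φ₂ · cos Δλ )
  = atan2(0.18098, -0.96477) = 169.376° → normalised to [0°, 360°): 169.376°.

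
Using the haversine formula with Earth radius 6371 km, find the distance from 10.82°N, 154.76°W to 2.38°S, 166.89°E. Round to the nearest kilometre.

Δλ = 166.89 − -154.76 = 321.65°; wrapped into (−180°, 180°]: -38.35°.
Δφ = -2.38 − 10.82 = -13.20°.
a = sin²(Δφ/2) + cos φ₁ · cos φ₂ · sin²(Δλ/2) = 0.119084.
c = 2·atan2(√a, √(1−a)) = 0.70466 rad → d = 6371·c ≈ 4489.38 km.

4489 km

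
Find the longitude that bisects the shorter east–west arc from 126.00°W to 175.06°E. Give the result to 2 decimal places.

Signed shortest Δλ from -126.00° to +175.06° is -58.94°.
Midpoint longitude = -126.00° + (-58.94°)/2 = -126.00° − 29.47° = -155.47°.
(The naïve average (-126.00 + +175.06)/2 = 24.53° is on the wrong side of the globe.)

155.47°W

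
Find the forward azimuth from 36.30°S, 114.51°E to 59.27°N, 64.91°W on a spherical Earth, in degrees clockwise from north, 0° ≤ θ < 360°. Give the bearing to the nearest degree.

359°

Δλ = -64.91 − 114.51 = -179.42°.
θ = atan2( sin Δλ · cos φ₂ , cos φ₁ · sin φ₂ − sin φ₁ · cos φ₂ · cos Δλ )
  = atan2(-0.00517, 0.39026) = -0.759° → normalised to [0°, 360°): 359.241°.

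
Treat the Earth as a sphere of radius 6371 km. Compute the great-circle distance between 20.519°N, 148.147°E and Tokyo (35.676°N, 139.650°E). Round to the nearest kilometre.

1878 km

Δλ = 139.650 − 148.147 = -8.497°.
Δφ = 35.676 − 20.519 = 15.157°.
a = sin²(Δφ/2) + cos φ₁ · cos φ₂ · sin²(Δλ/2) = 0.021569.
c = 2·atan2(√a, √(1−a)) = 0.29479 rad → d = 6371·c ≈ 1878.13 km.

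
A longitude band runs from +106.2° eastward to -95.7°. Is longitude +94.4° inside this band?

Band width going east from +106.2° to -95.7°: ((-95.7 − 106.2) mod 360) = 158.1°.
Offset of +94.4° east of the west edge: ((94.4 − 106.2) mod 360) = 348.2°.
348.2° > 158.1° ⇒ outside.

No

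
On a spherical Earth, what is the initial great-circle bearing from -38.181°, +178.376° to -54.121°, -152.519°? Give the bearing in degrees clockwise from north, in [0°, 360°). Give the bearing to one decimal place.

Δλ = -152.519 − 178.376 = -330.895°; wrapped into (−180°, 180°]: 29.105°.
θ = atan2( sin Δλ · cos φ₂ , cos φ₁ · sin φ₂ − sin φ₁ · cos φ₂ · cos Δλ )
  = atan2(0.28507, -0.32038) = 138.337° → normalised to [0°, 360°): 138.337°.

138.3°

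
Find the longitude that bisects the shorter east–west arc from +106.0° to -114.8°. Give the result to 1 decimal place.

+175.6°

Signed shortest Δλ from +106.0° to -114.8° is +139.2°.
Midpoint longitude = +106.0° + (+139.2°)/2 = +106.0° + 69.6° = +175.6°.
(The naïve average (+106.0 + -114.8)/2 = -4.4° is on the wrong side of the globe.)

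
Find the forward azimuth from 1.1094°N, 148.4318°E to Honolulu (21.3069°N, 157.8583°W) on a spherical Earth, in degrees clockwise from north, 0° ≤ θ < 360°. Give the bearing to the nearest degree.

65°

Δλ = -157.8583 − 148.4318 = -306.2901°; wrapped into (−180°, 180°]: 53.7099°.
θ = atan2( sin Δλ · cos φ₂ , cos φ₁ · sin φ₂ − sin φ₁ · cos φ₂ · cos Δλ )
  = atan2(0.75094, 0.35262) = 64.847° → normalised to [0°, 360°): 64.847°.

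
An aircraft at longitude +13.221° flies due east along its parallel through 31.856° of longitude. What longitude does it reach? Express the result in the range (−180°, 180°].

Start at +13.221°; shift +31.856° → +45.077°.
+45.077° already lies in (−180°, 180°].

+45.077°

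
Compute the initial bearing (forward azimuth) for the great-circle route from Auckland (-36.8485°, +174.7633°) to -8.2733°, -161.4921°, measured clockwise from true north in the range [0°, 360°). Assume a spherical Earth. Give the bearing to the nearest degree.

43°

Δλ = -161.4921 − 174.7633 = -336.2554°; wrapped into (−180°, 180°]: 23.7446°.
θ = atan2( sin Δλ · cos φ₂ , cos φ₁ · sin φ₂ − sin φ₁ · cos φ₂ · cos Δλ )
  = atan2(0.39847, 0.42808) = 42.949° → normalised to [0°, 360°): 42.949°.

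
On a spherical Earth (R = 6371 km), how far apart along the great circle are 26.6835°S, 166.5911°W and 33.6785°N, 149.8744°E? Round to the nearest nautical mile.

4391 nmi

Δλ = 149.8744 − -166.5911 = 316.4655°; wrapped into (−180°, 180°]: -43.5345°.
Δφ = 33.6785 − -26.6835 = 60.3620°.
a = sin²(Δφ/2) + cos φ₁ · cos φ₂ · sin²(Δλ/2) = 0.354992.
c = 2·atan2(√a, √(1−a)) = 1.27655 rad → d = 6371·c ≈ 8132.92 km ≈ 4391.43 nmi.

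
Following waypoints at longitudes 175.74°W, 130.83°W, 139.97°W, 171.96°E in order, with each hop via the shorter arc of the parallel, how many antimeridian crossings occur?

Leg 1: -175.74° → -130.83°, shortest Δλ = 44.91° (east) — does not cross 180°.
Leg 2: -130.83° → -139.97°, shortest Δλ = -9.14° (west) — does not cross 180°.
Leg 3: -139.97° → +171.96°, shortest Δλ = -48.07° (west) — crosses 180°.
Total crossings: 1.

1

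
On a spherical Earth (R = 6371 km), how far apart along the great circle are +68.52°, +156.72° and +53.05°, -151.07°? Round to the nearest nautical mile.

1713 nmi

Δλ = -151.07 − 156.72 = -307.79°; wrapped into (−180°, 180°]: 52.21°.
Δφ = 53.05 − 68.52 = -15.47°.
a = sin²(Δφ/2) + cos φ₁ · cos φ₂ · sin²(Δλ/2) = 0.060733.
c = 2·atan2(√a, √(1−a)) = 0.49801 rad → d = 6371·c ≈ 3172.82 km ≈ 1713.19 nmi.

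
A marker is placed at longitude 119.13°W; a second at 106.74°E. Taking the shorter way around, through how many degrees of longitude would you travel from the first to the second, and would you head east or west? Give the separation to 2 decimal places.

Raw difference: 106.74 − -119.13 = 225.87°.
Normalise into (−180°, 180°]: 225.87° − 360° = -134.13°.
Negative ⇒ the second point lies to the west; separation 134.13°.

134.13° west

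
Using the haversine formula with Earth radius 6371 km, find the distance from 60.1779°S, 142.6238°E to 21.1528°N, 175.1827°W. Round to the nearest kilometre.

9813 km

Δλ = -175.1827 − 142.6238 = -317.8065°; wrapped into (−180°, 180°]: 42.1935°.
Δφ = 21.1528 − -60.1779 = 81.3307°.
a = sin²(Δφ/2) + cos φ₁ · cos φ₂ · sin²(Δλ/2) = 0.484724.
c = 2·atan2(√a, √(1−a)) = 1.54024 rad → d = 6371·c ≈ 9812.87 km.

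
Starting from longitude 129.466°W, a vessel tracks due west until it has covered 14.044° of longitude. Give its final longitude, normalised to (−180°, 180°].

143.510°W

Start at -129.466°; shift −14.044° → -143.510°.
-143.510° already lies in (−180°, 180°].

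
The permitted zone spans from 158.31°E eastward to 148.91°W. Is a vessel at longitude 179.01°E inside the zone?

Band width going east from +158.31° to -148.91°: ((-148.91 − 158.31) mod 360) = 52.78°.
Offset of +179.01° east of the west edge: ((179.01 − 158.31) mod 360) = 20.70°.
20.70° ≤ 52.78° ⇒ inside.

Yes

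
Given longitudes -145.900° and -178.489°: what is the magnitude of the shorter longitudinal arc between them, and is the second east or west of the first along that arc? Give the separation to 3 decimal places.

32.589° west

Raw difference: -178.489 − -145.900 = -32.589°.
Normalise into (−180°, 180°]: -32.589° stays -32.589°.
Negative ⇒ the second point lies to the west; separation 32.589°.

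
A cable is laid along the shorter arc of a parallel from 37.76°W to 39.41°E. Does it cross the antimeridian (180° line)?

No

Signed shortest Δλ = ((39.41 − -37.76 + 180) mod 360) − 180 = 77.17°.
Going east by 77.17° from -37.76° reaches +39.41° without touching 180°.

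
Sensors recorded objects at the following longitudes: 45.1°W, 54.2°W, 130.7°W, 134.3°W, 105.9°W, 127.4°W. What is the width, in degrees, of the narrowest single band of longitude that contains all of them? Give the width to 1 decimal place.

89.2°

Sort the longitudes: -134.3°, -130.7°, -127.4°, -105.9°, -54.2°, -45.1°.
Eastward gaps between consecutive values (wrapping around): 3.6°, 3.3°, 21.5°, 51.7°, 9.1°, 270.8°.
Largest gap = 270.8° ⇒ minimal covering band is its complement: 360° − 270.8° = 89.2°.
Band runs from -134.3° eastward to -45.1°.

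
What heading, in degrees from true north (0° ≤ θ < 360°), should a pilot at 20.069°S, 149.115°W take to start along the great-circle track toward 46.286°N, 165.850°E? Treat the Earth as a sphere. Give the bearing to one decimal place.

Δλ = 165.850 − -149.115 = 314.965°; wrapped into (−180°, 180°]: -45.035°.
θ = atan2( sin Δλ · cos φ₂ , cos φ₁ · sin φ₂ − sin φ₁ · cos φ₂ · cos Δλ )
  = atan2(-0.48895, 0.84649) = -30.012° → normalised to [0°, 360°): 329.988°.

330.0°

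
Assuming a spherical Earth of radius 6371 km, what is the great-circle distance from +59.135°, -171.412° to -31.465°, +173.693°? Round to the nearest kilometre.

Δλ = 173.693 − -171.412 = 345.105°; wrapped into (−180°, 180°]: -14.895°.
Δφ = -31.465 − 59.135 = -90.600°.
a = sin²(Δφ/2) + cos φ₁ · cos φ₂ · sin²(Δλ/2) = 0.512588.
c = 2·atan2(√a, √(1−a)) = 1.59597 rad → d = 6371·c ≈ 10167.95 km.

10168 km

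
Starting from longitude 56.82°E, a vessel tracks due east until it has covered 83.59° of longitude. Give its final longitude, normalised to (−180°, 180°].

Start at +56.82°; shift +83.59° → +140.41°.
+140.41° already lies in (−180°, 180°].

140.41°E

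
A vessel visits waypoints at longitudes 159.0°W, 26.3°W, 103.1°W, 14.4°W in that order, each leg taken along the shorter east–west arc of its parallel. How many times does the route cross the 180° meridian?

0

Leg 1: -159.0° → -26.3°, shortest Δλ = 132.7° (east) — does not cross 180°.
Leg 2: -26.3° → -103.1°, shortest Δλ = -76.8° (west) — does not cross 180°.
Leg 3: -103.1° → -14.4°, shortest Δλ = 88.7° (east) — does not cross 180°.
Total crossings: 0.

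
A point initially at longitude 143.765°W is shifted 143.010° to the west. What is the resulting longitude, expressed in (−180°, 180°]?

73.225°E

Start at -143.765°; shift −143.010° → -286.775°.
-286.775° lies outside (−180°, 180°]; add 360° → +73.225°.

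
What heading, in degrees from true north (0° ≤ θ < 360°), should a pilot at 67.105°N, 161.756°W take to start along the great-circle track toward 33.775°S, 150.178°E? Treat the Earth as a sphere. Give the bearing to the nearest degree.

Δλ = 150.178 − -161.756 = 311.934°; wrapped into (−180°, 180°]: -48.066°.
θ = atan2( sin Δλ · cos φ₂ , cos φ₁ · sin φ₂ − sin φ₁ · cos φ₂ · cos Δλ )
  = atan2(-0.61836, -0.72801) = -139.656° → normalised to [0°, 360°): 220.344°.

220°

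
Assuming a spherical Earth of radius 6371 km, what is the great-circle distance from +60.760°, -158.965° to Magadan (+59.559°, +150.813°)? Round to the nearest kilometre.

2714 km

Δλ = 150.813 − -158.965 = 309.778°; wrapped into (−180°, 180°]: -50.222°.
Δφ = 59.559 − 60.760 = -1.201°.
a = sin²(Δφ/2) + cos φ₁ · cos φ₂ · sin²(Δλ/2) = 0.044680.
c = 2·atan2(√a, √(1−a)) = 0.42596 rad → d = 6371·c ≈ 2713.82 km.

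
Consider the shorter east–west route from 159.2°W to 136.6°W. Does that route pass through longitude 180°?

Signed shortest Δλ = ((-136.6 − -159.2 + 180) mod 360) − 180 = 22.6°.
Going east by 22.6° from -159.2° reaches -136.6° without touching 180°.

No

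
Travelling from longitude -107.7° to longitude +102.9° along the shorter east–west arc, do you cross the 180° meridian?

Yes

Naïve |102.9 − -107.7| = 210.6° > 180°, so the shorter arc goes the other way round — across 180°.
Signed shortest Δλ = ((102.9 − -107.7 + 180) mod 360) − 180 = -149.4°.
Going west by 149.4° from -107.7° passes through 180° before reaching +102.9°.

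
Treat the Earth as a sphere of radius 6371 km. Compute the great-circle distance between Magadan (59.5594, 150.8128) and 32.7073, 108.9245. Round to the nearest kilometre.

4275 km

Δλ = 108.9245 − 150.8128 = -41.8883°.
Δφ = 32.7073 − 59.5594 = -26.8521°.
a = sin²(Δφ/2) + cos φ₁ · cos φ₂ · sin²(Δλ/2) = 0.108385.
c = 2·atan2(√a, √(1−a)) = 0.67095 rad → d = 6371·c ≈ 4274.63 km.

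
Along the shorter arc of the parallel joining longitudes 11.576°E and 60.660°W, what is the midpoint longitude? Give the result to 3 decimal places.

Signed shortest Δλ from +11.576° to -60.660° is -72.236°.
Midpoint longitude = +11.576° + (-72.236°)/2 = +11.576° − 36.118° = -24.542°.

24.542°W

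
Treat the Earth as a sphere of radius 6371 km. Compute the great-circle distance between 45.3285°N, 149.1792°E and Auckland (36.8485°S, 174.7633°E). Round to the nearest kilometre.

Δλ = 174.7633 − 149.1792 = 25.5841°.
Δφ = -36.8485 − 45.3285 = -82.1770°.
a = sin²(Δφ/2) + cos φ₁ · cos φ₂ · sin²(Δλ/2) = 0.459524.
c = 2·atan2(√a, √(1−a)) = 1.48976 rad → d = 6371·c ≈ 9491.23 km.

9491 km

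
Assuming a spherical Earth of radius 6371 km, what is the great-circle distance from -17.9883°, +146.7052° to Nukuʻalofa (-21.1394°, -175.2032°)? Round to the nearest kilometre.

3997 km

Δλ = -175.2032 − 146.7052 = -321.9084°; wrapped into (−180°, 180°]: 38.0916°.
Δφ = -21.1394 − -17.9883 = -3.1511°.
a = sin²(Δφ/2) + cos φ₁ · cos φ₂ · sin²(Δλ/2) = 0.095222.
c = 2·atan2(√a, √(1−a)) = 0.62740 rad → d = 6371·c ≈ 3997.18 km.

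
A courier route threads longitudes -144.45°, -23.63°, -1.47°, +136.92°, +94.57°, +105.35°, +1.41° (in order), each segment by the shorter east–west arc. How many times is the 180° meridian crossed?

Leg 1: -144.45° → -23.63°, shortest Δλ = 120.82° (east) — does not cross 180°.
Leg 2: -23.63° → -1.47°, shortest Δλ = 22.16° (east) — does not cross 180°.
Leg 3: -1.47° → +136.92°, shortest Δλ = 138.39° (east) — does not cross 180°.
Leg 4: +136.92° → +94.57°, shortest Δλ = -42.35° (west) — does not cross 180°.
Leg 5: +94.57° → +105.35°, shortest Δλ = 10.78° (east) — does not cross 180°.
Leg 6: +105.35° → +1.41°, shortest Δλ = -103.94° (west) — does not cross 180°.
Total crossings: 0.

0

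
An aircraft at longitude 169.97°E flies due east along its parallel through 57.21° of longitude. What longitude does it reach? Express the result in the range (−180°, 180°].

132.82°W

Start at +169.97°; shift +57.21° → +227.18°.
+227.18° lies outside (−180°, 180°]; subtract 360° → -132.82°.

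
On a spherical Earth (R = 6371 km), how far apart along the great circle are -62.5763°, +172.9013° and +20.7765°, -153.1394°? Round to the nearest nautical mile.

5258 nmi

Δλ = -153.1394 − 172.9013 = -326.0407°; wrapped into (−180°, 180°]: 33.9593°.
Δφ = 20.7765 − -62.5763 = 83.3528°.
a = sin²(Δφ/2) + cos φ₁ · cos φ₂ · sin²(Δλ/2) = 0.478846.
c = 2·atan2(√a, √(1−a)) = 1.52848 rad → d = 6371·c ≈ 9737.92 km ≈ 5258.06 nmi.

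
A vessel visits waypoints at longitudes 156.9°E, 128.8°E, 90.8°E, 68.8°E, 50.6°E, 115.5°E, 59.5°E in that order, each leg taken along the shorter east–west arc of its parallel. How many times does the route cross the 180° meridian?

Leg 1: +156.9° → +128.8°, shortest Δλ = -28.1° (west) — does not cross 180°.
Leg 2: +128.8° → +90.8°, shortest Δλ = -38.0° (west) — does not cross 180°.
Leg 3: +90.8° → +68.8°, shortest Δλ = -22.0° (west) — does not cross 180°.
Leg 4: +68.8° → +50.6°, shortest Δλ = -18.2° (west) — does not cross 180°.
Leg 5: +50.6° → +115.5°, shortest Δλ = 64.9° (east) — does not cross 180°.
Leg 6: +115.5° → +59.5°, shortest Δλ = -56.0° (west) — does not cross 180°.
Total crossings: 0.

0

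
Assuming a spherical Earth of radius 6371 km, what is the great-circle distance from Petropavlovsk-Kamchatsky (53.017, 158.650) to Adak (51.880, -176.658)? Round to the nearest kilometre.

1670 km

Δλ = -176.658 − 158.650 = -335.308°; wrapped into (−180°, 180°]: 24.692°.
Δφ = 51.880 − 53.017 = -1.137°.
a = sin²(Δφ/2) + cos φ₁ · cos φ₂ · sin²(Δλ/2) = 0.017076.
c = 2·atan2(√a, √(1−a)) = 0.26210 rad → d = 6371·c ≈ 1669.83 km.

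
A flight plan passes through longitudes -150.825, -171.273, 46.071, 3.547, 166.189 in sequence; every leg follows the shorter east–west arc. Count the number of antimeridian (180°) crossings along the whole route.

1

Leg 1: -150.825° → -171.273°, shortest Δλ = -20.448° (west) — does not cross 180°.
Leg 2: -171.273° → +46.071°, shortest Δλ = -142.656° (west) — crosses 180°.
Leg 3: +46.071° → +3.547°, shortest Δλ = -42.524° (west) — does not cross 180°.
Leg 4: +3.547° → +166.189°, shortest Δλ = 162.642° (east) — does not cross 180°.
Total crossings: 1.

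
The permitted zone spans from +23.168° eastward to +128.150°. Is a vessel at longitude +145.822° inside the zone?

Band width going east from +23.168° to +128.150°: ((128.150 − 23.168) mod 360) = 104.982°.
Offset of +145.822° east of the west edge: ((145.822 − 23.168) mod 360) = 122.654°.
122.654° > 104.982° ⇒ outside.

No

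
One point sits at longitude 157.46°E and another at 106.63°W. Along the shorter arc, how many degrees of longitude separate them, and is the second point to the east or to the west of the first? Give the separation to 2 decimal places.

Raw difference: -106.63 − 157.46 = -264.09°.
Normalise into (−180°, 180°]: -264.09° + 360° = 95.91°.
Positive ⇒ the second point lies to the east; separation 95.91°.

95.91° east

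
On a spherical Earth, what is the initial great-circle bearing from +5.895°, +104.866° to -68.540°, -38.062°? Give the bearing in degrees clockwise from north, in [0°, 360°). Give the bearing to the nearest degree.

194°

Δλ = -38.062 − 104.866 = -142.928°.
θ = atan2( sin Δλ · cos φ₂ , cos φ₁ · sin φ₂ − sin φ₁ · cos φ₂ · cos Δλ )
  = atan2(-0.22054, -0.89577) = -166.169° → normalised to [0°, 360°): 193.831°.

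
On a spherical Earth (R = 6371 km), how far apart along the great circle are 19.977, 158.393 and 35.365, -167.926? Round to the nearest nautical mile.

Δλ = -167.926 − 158.393 = -326.319°; wrapped into (−180°, 180°]: 33.681°.
Δφ = 35.365 − 19.977 = 15.388°.
a = sin²(Δφ/2) + cos φ₁ · cos φ₂ · sin²(Δλ/2) = 0.082250.
c = 2·atan2(√a, √(1−a)) = 0.58176 rad → d = 6371·c ≈ 3706.36 km ≈ 2001.28 nmi.

2001 nmi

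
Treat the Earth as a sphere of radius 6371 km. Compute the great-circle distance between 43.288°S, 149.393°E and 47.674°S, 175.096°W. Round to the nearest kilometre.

Δλ = -175.096 − 149.393 = -324.489°; wrapped into (−180°, 180°]: 35.511°.
Δφ = -47.674 − -43.288 = -4.386°.
a = sin²(Δφ/2) + cos φ₁ · cos φ₂ · sin²(Δλ/2) = 0.047046.
c = 2·atan2(√a, √(1−a)) = 0.43728 rad → d = 6371·c ≈ 2785.91 km.

2786 km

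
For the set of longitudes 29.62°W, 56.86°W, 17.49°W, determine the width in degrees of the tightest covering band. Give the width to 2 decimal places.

39.37°

Sort the longitudes: -56.86°, -29.62°, -17.49°.
Eastward gaps between consecutive values (wrapping around): 27.24°, 12.13°, 320.63°.
Largest gap = 320.63° ⇒ minimal covering band is its complement: 360° − 320.63° = 39.37°.
Band runs from -56.86° eastward to -17.49°.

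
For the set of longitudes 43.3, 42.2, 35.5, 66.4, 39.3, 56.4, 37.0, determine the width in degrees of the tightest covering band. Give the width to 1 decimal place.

30.9°

Sort the longitudes: +35.5°, +37.0°, +39.3°, +42.2°, +43.3°, +56.4°, +66.4°.
Eastward gaps between consecutive values (wrapping around): 1.5°, 2.3°, 2.9°, 1.1°, 13.1°, 10.0°, 329.1°.
Largest gap = 329.1° ⇒ minimal covering band is its complement: 360° − 329.1° = 30.9°.
Band runs from +35.5° eastward to +66.4°.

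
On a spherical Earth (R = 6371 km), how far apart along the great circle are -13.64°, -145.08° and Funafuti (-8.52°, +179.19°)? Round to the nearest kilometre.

3936 km

Δλ = 179.19 − -145.08 = 324.27°; wrapped into (−180°, 180°]: -35.73°.
Δφ = -8.52 − -13.64 = 5.12°.
a = sin²(Δφ/2) + cos φ₁ · cos φ₂ · sin²(Δλ/2) = 0.092443.
c = 2·atan2(√a, √(1−a)) = 0.61787 rad → d = 6371·c ≈ 3936.44 km.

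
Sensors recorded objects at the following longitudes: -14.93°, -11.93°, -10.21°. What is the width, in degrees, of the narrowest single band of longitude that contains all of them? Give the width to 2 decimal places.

Sort the longitudes: -14.93°, -11.93°, -10.21°.
Eastward gaps between consecutive values (wrapping around): 3.00°, 1.72°, 355.28°.
Largest gap = 355.28° ⇒ minimal covering band is its complement: 360° − 355.28° = 4.72°.
Band runs from -14.93° eastward to -10.21°.

4.72°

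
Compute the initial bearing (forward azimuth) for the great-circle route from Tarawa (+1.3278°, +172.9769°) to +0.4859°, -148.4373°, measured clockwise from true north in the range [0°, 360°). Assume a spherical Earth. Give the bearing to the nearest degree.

Δλ = -148.4373 − 172.9769 = -321.4142°; wrapped into (−180°, 180°]: 38.5858°.
θ = atan2( sin Δλ · cos φ₂ , cos φ₁ · sin φ₂ − sin φ₁ · cos φ₂ · cos Δλ )
  = atan2(0.62366, -0.00963) = 90.885° → normalised to [0°, 360°): 90.885°.

91°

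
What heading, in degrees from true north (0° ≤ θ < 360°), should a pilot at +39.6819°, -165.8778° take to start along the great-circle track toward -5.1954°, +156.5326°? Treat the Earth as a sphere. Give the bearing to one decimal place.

226.6°

Δλ = 156.5326 − -165.8778 = 322.4104°; wrapped into (−180°, 180°]: -37.5896°.
θ = atan2( sin Δλ · cos φ₂ , cos φ₁ · sin φ₂ − sin φ₁ · cos φ₂ · cos Δλ )
  = atan2(-0.60750, -0.57358) = -133.355° → normalised to [0°, 360°): 226.645°.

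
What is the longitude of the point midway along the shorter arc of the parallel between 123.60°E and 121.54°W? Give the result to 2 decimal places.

Signed shortest Δλ from +123.60° to -121.54° is +114.86°.
Midpoint longitude = +123.60° + (+114.86°)/2 = +123.60° + 57.43° = +181.03°.
Normalise into (−180°, 180°]: -178.97°.
(The naïve average (+123.60 + -121.54)/2 = 1.03° is on the wrong side of the globe.)

178.97°W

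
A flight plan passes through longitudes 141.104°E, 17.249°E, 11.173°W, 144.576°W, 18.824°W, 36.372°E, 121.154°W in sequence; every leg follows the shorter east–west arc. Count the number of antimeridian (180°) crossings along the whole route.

0

Leg 1: +141.104° → +17.249°, shortest Δλ = -123.855° (west) — does not cross 180°.
Leg 2: +17.249° → -11.173°, shortest Δλ = -28.422° (west) — does not cross 180°.
Leg 3: -11.173° → -144.576°, shortest Δλ = -133.403° (west) — does not cross 180°.
Leg 4: -144.576° → -18.824°, shortest Δλ = 125.752° (east) — does not cross 180°.
Leg 5: -18.824° → +36.372°, shortest Δλ = 55.196° (east) — does not cross 180°.
Leg 6: +36.372° → -121.154°, shortest Δλ = -157.526° (west) — does not cross 180°.
Total crossings: 0.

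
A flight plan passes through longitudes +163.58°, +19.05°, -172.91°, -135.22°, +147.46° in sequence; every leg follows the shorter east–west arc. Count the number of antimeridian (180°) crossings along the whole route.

Leg 1: +163.58° → +19.05°, shortest Δλ = -144.53° (west) — does not cross 180°.
Leg 2: +19.05° → -172.91°, shortest Δλ = 168.04° (east) — crosses 180°.
Leg 3: -172.91° → -135.22°, shortest Δλ = 37.69° (east) — does not cross 180°.
Leg 4: -135.22° → +147.46°, shortest Δλ = -77.32° (west) — crosses 180°.
Total crossings: 2.

2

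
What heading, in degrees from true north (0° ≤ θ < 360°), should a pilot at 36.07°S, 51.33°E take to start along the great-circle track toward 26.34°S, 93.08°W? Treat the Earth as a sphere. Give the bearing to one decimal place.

Δλ = -93.08 − 51.33 = -144.41°.
θ = atan2( sin Δλ · cos φ₂ , cos φ₁ · sin φ₂ − sin φ₁ · cos φ₂ · cos Δλ )
  = atan2(-0.52156, -0.78772) = -146.491° → normalised to [0°, 360°): 213.509°.

213.5°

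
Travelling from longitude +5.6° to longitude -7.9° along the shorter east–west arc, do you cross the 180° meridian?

Signed shortest Δλ = ((-7.9 − 5.6 + 180) mod 360) − 180 = -13.5°.
Going west by 13.5° from +5.6° reaches -7.9° without touching 180°.

No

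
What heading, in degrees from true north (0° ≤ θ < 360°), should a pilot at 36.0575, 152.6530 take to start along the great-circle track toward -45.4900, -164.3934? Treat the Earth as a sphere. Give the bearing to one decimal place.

151.5°

Δλ = -164.3934 − 152.6530 = -317.0464°; wrapped into (−180°, 180°]: 42.9536°.
θ = atan2( sin Δλ · cos φ₂ , cos φ₁ · sin φ₂ − sin φ₁ · cos φ₂ · cos Δλ )
  = atan2(0.47769, -0.87852) = 151.465° → normalised to [0°, 360°): 151.465°.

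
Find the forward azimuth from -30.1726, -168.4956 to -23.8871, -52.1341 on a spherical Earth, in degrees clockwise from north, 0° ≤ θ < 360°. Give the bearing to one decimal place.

124.1°

Δλ = -52.1341 − -168.4956 = 116.3615°.
θ = atan2( sin Δλ · cos φ₂ , cos φ₁ · sin φ₂ − sin φ₁ · cos φ₂ · cos Δλ )
  = atan2(0.81926, -0.55413) = 124.074° → normalised to [0°, 360°): 124.074°.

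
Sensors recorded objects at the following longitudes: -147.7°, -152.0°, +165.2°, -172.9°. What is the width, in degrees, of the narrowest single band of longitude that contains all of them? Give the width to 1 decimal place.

47.1°

Sort the longitudes: -172.9°, -152.0°, -147.7°, +165.2°.
Eastward gaps between consecutive values (wrapping around): 20.9°, 4.3°, 312.9°, 21.9°.
Largest gap = 312.9° ⇒ minimal covering band is its complement: 360° − 312.9° = 47.1°.
Band runs from +165.2° eastward to -147.7°, crossing the antimeridian.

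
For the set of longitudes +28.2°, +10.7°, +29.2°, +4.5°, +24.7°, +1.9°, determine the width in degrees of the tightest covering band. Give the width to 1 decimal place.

Sort the longitudes: +1.9°, +4.5°, +10.7°, +24.7°, +28.2°, +29.2°.
Eastward gaps between consecutive values (wrapping around): 2.6°, 6.2°, 14.0°, 3.5°, 1.0°, 332.7°.
Largest gap = 332.7° ⇒ minimal covering band is its complement: 360° − 332.7° = 27.3°.
Band runs from +1.9° eastward to +29.2°.

27.3°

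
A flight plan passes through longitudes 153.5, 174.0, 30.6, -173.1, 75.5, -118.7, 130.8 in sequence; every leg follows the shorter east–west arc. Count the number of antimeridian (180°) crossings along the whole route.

4

Leg 1: +153.5° → +174.0°, shortest Δλ = 20.5° (east) — does not cross 180°.
Leg 2: +174.0° → +30.6°, shortest Δλ = -143.4° (west) — does not cross 180°.
Leg 3: +30.6° → -173.1°, shortest Δλ = 156.3° (east) — crosses 180°.
Leg 4: -173.1° → +75.5°, shortest Δλ = -111.4° (west) — crosses 180°.
Leg 5: +75.5° → -118.7°, shortest Δλ = 165.8° (east) — crosses 180°.
Leg 6: -118.7° → +130.8°, shortest Δλ = -110.5° (west) — crosses 180°.
Total crossings: 4.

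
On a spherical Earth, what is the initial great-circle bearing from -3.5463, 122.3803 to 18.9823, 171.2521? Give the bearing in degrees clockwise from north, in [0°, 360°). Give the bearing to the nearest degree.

63°

Δλ = 171.2521 − 122.3803 = 48.8718°.
θ = atan2( sin Δλ · cos φ₂ , cos φ₁ · sin φ₂ − sin φ₁ · cos φ₂ · cos Δλ )
  = atan2(0.71228, 0.36313) = 62.987° → normalised to [0°, 360°): 62.987°.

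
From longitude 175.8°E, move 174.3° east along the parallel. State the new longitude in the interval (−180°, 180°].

9.9°W

Start at +175.8°; shift +174.3° → +350.1°.
+350.1° lies outside (−180°, 180°]; subtract 360° → -9.9°.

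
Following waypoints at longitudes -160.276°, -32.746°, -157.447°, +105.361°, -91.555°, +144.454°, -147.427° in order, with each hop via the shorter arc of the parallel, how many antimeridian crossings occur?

4

Leg 1: -160.276° → -32.746°, shortest Δλ = 127.53° (east) — does not cross 180°.
Leg 2: -32.746° → -157.447°, shortest Δλ = -124.701° (west) — does not cross 180°.
Leg 3: -157.447° → +105.361°, shortest Δλ = -97.192° (west) — crosses 180°.
Leg 4: +105.361° → -91.555°, shortest Δλ = 163.084° (east) — crosses 180°.
Leg 5: -91.555° → +144.454°, shortest Δλ = -123.991° (west) — crosses 180°.
Leg 6: +144.454° → -147.427°, shortest Δλ = 68.119° (east) — crosses 180°.
Total crossings: 4.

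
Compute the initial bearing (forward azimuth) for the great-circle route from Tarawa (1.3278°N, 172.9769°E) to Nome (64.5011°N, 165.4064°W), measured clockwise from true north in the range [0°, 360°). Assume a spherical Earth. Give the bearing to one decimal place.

Δλ = -165.4064 − 172.9769 = -338.3833°; wrapped into (−180°, 180°]: 21.6167°.
θ = atan2( sin Δλ · cos φ₂ , cos φ₁ · sin φ₂ − sin φ₁ · cos φ₂ · cos Δλ )
  = atan2(0.15859, 0.89308) = 10.070° → normalised to [0°, 360°): 10.070°.

10.1°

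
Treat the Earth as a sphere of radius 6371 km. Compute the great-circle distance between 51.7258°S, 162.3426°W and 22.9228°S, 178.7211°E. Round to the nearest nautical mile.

Δλ = 178.7211 − -162.3426 = 341.0637°; wrapped into (−180°, 180°]: -18.9363°.
Δφ = -22.9228 − -51.7258 = 28.8030°.
a = sin²(Δφ/2) + cos φ₁ · cos φ₂ · sin²(Δλ/2) = 0.077297.
c = 2·atan2(√a, √(1−a)) = 0.56347 rad → d = 6371·c ≈ 3589.88 km ≈ 1938.38 nmi.

1938 nmi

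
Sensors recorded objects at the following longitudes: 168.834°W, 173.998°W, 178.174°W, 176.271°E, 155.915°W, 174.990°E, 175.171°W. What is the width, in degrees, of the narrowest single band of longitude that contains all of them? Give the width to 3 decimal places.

Sort the longitudes: -178.174°, -175.171°, -173.998°, -168.834°, -155.915°, +174.990°, +176.271°.
Eastward gaps between consecutive values (wrapping around): 3.003°, 1.173°, 5.164°, 12.919°, 330.905°, 1.281°, 5.555°.
Largest gap = 330.905° ⇒ minimal covering band is its complement: 360° − 330.905° = 29.095°.
Band runs from +174.990° eastward to -155.915°, crossing the antimeridian.

29.095°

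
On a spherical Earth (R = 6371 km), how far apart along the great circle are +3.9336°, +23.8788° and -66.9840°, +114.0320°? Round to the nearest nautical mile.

Δλ = 114.0320 − 23.8788 = 90.1532°.
Δφ = -66.9840 − 3.9336 = -70.9176°.
a = sin²(Δφ/2) + cos φ₁ · cos φ₂ · sin²(Δλ/2) = 0.532091.
c = 2·atan2(√a, √(1−a)) = 1.63502 rad → d = 6371·c ≈ 10416.73 km ≈ 5624.58 nmi.

5625 nmi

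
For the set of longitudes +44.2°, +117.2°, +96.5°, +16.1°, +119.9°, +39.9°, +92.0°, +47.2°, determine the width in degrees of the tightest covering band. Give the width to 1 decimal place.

103.8°

Sort the longitudes: +16.1°, +39.9°, +44.2°, +47.2°, +92.0°, +96.5°, +117.2°, +119.9°.
Eastward gaps between consecutive values (wrapping around): 23.8°, 4.3°, 3.0°, 44.8°, 4.5°, 20.7°, 2.7°, 256.2°.
Largest gap = 256.2° ⇒ minimal covering band is its complement: 360° − 256.2° = 103.8°.
Band runs from +16.1° eastward to +119.9°.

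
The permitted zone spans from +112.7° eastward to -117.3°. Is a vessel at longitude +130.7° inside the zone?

Yes

Band width going east from +112.7° to -117.3°: ((-117.3 − 112.7) mod 360) = 130.0°.
Offset of +130.7° east of the west edge: ((130.7 − 112.7) mod 360) = 18.0°.
18.0° ≤ 130.0° ⇒ inside.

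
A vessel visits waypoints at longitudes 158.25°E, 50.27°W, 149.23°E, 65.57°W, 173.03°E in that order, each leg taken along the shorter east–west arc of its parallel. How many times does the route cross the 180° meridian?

Leg 1: +158.25° → -50.27°, shortest Δλ = 151.48° (east) — crosses 180°.
Leg 2: -50.27° → +149.23°, shortest Δλ = -160.5° (west) — crosses 180°.
Leg 3: +149.23° → -65.57°, shortest Δλ = 145.2° (east) — crosses 180°.
Leg 4: -65.57° → +173.03°, shortest Δλ = -121.4° (west) — crosses 180°.
Total crossings: 4.

4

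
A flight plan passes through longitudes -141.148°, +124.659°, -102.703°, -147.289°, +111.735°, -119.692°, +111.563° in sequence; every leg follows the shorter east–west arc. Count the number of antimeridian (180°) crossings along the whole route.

5

Leg 1: -141.148° → +124.659°, shortest Δλ = -94.193° (west) — crosses 180°.
Leg 2: +124.659° → -102.703°, shortest Δλ = 132.638° (east) — crosses 180°.
Leg 3: -102.703° → -147.289°, shortest Δλ = -44.586° (west) — does not cross 180°.
Leg 4: -147.289° → +111.735°, shortest Δλ = -100.976° (west) — crosses 180°.
Leg 5: +111.735° → -119.692°, shortest Δλ = 128.573° (east) — crosses 180°.
Leg 6: -119.692° → +111.563°, shortest Δλ = -128.745° (west) — crosses 180°.
Total crossings: 5.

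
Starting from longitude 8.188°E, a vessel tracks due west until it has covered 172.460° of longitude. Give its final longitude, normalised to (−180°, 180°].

Start at +8.188°; shift −172.460° → -164.272°.
-164.272° already lies in (−180°, 180°].

164.272°W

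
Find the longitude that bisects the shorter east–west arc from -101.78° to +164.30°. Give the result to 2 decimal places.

-148.74°

Signed shortest Δλ from -101.78° to +164.30° is -93.92°.
Midpoint longitude = -101.78° + (-93.92°)/2 = -101.78° − 46.96° = -148.74°.
(The naïve average (-101.78 + +164.30)/2 = 31.26° is on the wrong side of the globe.)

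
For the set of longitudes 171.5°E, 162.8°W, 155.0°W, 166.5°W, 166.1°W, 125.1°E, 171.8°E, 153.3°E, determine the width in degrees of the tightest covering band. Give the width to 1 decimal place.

Sort the longitudes: -166.5°, -166.1°, -162.8°, -155.0°, +125.1°, +153.3°, +171.5°, +171.8°.
Eastward gaps between consecutive values (wrapping around): 0.4°, 3.3°, 7.8°, 280.1°, 28.2°, 18.2°, 0.3°, 21.7°.
Largest gap = 280.1° ⇒ minimal covering band is its complement: 360° − 280.1° = 79.9°.
Band runs from +125.1° eastward to -155.0°, crossing the antimeridian.

79.9°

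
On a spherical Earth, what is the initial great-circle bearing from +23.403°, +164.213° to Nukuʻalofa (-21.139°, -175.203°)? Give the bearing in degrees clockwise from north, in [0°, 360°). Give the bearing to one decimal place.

154.2°

Δλ = -175.203 − 164.213 = -339.416°; wrapped into (−180°, 180°]: 20.584°.
θ = atan2( sin Δλ · cos φ₂ , cos φ₁ · sin φ₂ − sin φ₁ · cos φ₂ · cos Δλ )
  = atan2(0.32792, -0.67778) = 154.182° → normalised to [0°, 360°): 154.182°.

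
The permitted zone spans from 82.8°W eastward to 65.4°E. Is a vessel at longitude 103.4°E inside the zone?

Band width going east from -82.8° to +65.4°: ((65.4 − -82.8) mod 360) = 148.2°.
Offset of +103.4° east of the west edge: ((103.4 − -82.8) mod 360) = 186.2°.
186.2° > 148.2° ⇒ outside.

No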